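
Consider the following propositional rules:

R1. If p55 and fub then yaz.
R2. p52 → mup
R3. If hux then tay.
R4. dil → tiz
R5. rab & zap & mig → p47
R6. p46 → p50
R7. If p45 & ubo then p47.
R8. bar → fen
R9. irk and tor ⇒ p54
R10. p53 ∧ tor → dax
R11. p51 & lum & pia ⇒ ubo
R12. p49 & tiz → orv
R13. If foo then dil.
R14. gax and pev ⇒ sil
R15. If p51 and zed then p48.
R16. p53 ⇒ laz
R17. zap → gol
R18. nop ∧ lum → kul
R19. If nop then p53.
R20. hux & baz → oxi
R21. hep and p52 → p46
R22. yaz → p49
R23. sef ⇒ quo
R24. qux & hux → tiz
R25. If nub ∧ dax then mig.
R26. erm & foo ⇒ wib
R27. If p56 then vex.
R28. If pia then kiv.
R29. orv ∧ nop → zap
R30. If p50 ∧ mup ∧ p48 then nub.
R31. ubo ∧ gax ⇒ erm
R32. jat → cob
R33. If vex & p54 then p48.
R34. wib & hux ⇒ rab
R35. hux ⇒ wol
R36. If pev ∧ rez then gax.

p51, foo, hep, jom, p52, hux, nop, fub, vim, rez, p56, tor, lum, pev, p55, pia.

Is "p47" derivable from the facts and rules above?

No

Forward chaining from the given facts derives: yaz, mup, tay, ubo, dil, kul, p53, p46, p49, vex, kiv, wol, gax, tiz, p50, dax, orv, sil, laz, zap, erm, gol, wib, rab.
Rules concluding p47: R5 needs mig; R7 needs p45 — none of these are established.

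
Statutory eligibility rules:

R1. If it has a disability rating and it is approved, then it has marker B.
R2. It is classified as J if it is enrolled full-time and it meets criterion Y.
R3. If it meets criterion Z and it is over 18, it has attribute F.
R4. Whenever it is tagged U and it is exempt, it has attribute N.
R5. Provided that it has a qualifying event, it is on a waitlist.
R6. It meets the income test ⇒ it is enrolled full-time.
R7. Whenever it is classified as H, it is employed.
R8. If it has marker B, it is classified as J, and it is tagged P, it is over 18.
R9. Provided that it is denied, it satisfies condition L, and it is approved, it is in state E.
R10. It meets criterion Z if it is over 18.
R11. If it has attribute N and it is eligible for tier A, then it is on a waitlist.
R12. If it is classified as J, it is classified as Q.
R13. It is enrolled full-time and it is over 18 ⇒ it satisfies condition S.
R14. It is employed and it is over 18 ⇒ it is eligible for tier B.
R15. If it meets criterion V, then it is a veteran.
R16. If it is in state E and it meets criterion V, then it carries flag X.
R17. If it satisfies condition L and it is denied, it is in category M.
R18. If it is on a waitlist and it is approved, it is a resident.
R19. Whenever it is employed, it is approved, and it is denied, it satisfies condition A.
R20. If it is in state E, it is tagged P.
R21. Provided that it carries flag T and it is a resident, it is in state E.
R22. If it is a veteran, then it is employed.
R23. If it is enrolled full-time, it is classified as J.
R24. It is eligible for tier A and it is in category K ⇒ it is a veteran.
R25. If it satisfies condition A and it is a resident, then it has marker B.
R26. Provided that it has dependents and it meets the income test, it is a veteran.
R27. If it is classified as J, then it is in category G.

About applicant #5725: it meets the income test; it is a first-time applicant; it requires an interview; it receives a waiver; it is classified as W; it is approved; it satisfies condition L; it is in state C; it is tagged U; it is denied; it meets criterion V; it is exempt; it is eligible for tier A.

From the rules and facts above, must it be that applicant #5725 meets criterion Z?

By R4 (it is tagged U, it is exempt): it has attribute N.
By R6 (it meets the income test): it is enrolled full-time.
By R9 (it is denied, it satisfies condition L, it is approved): it is in state E.
By R11 (it has attribute N, it is eligible for tier A): it is on a waitlist.
By R15 (it meets criterion V): it is a veteran.
By R18 (it is on a waitlist, it is approved): it is a resident.
By R20 (it is in state E): it is tagged P.
By R22 (it is a veteran): it is employed.
By R23 (it is enrolled full-time): it is classified as J.
By R19 (it is employed, it is approved, it is denied): it satisfies condition A.
By R25 (it satisfies condition A, it is a resident): it has marker B.
By R8 (it has marker B, it is classified as J, it is tagged P): it is over 18.
By R10 (it is over 18): it meets criterion Z.

Yes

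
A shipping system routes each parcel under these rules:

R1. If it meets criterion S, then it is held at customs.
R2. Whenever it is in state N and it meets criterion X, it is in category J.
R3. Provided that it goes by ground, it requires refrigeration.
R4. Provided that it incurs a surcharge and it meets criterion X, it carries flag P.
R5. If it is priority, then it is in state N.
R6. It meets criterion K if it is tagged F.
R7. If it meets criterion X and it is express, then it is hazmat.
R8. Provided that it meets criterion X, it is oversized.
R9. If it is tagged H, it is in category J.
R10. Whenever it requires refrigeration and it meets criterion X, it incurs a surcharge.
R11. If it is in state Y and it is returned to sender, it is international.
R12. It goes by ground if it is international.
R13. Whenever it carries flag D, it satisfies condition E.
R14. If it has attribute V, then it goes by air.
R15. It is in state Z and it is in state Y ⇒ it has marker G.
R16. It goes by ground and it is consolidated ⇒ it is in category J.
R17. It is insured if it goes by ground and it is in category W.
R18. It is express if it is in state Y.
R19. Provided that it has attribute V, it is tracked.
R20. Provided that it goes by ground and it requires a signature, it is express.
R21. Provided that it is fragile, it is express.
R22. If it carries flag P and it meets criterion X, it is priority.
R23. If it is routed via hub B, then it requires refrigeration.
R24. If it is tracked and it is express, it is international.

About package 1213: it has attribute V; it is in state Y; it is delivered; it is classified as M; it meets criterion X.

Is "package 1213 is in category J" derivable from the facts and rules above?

Yes

By R18 (it is in state Y): it is express.
By R19 (it has attribute V): it is tracked.
By R24 (it is tracked, it is express): it is international.
By R12 (it is international): it goes by ground.
By R3 (it goes by ground): it requires refrigeration.
By R10 (it requires refrigeration, it meets criterion X): it incurs a surcharge.
By R4 (it incurs a surcharge, it meets criterion X): it carries flag P.
By R22 (it carries flag P, it meets criterion X): it is priority.
By R5 (it is priority): it is in state N.
By R2 (it is in state N, it meets criterion X): it is in category J.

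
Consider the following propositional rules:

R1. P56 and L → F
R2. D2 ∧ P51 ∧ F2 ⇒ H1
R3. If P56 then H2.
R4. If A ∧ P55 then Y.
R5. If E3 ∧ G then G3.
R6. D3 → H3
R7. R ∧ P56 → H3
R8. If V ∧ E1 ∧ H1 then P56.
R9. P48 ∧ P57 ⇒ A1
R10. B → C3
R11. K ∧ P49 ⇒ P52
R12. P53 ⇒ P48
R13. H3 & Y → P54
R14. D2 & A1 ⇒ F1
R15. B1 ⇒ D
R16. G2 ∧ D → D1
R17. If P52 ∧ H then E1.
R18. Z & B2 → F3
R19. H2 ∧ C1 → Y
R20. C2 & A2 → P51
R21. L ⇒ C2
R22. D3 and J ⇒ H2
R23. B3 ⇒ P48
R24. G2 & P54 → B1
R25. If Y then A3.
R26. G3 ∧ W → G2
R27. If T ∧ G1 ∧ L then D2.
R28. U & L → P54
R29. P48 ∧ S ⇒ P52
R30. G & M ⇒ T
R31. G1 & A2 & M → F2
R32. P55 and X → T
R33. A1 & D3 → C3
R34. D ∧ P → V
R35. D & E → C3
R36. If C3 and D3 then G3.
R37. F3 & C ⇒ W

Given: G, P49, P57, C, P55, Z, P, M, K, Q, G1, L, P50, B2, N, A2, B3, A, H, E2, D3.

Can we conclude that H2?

Y  (by R4: A, P55)
H3  (by R6: D3)
P52  (by R11: K, P49)
P54  (by R13: H3, Y)
E1  (by R17: P52, H)
F3  (by R18: Z, B2)
C2  (by R21: L)
P48  (by R23: B3)
T  (by R30: G, M)
F2  (by R31: G1, A2, M)
W  (by R37: F3, C)
A1  (by R9: P48, P57)
P51  (by R20: C2, A2)
D2  (by R27: T, G1, L)
C3  (by R33: A1, D3)
G3  (by R36: C3, D3)
H1  (by R2: D2, P51, F2)
G2  (by R26: G3, W)
B1  (by R24: G2, P54)
D  (by R15: B1)
V  (by R34: D, P)
P56  (by R8: V, E1, H1)
H2  (by R3: P56)

Yes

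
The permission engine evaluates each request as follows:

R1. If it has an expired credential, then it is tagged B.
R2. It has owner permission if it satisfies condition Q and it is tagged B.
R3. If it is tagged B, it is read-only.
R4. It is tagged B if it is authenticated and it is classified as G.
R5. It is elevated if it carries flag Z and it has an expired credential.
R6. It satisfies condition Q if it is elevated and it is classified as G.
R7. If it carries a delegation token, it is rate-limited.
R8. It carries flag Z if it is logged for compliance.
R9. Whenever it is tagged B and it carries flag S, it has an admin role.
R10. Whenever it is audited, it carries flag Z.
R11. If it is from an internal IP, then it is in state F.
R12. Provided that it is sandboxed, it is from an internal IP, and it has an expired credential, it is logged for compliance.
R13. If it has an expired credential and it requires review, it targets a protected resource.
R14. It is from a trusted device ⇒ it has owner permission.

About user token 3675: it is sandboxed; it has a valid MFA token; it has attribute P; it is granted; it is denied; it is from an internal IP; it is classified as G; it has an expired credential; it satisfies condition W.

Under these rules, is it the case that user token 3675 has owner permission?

By R1 (it has an expired credential): it is tagged B.
By R12 (it is sandboxed, it is from an internal IP, it has an expired credential): it is logged for compliance.
By R8 (it is logged for compliance): it carries flag Z.
By R5 (it carries flag Z, it has an expired credential): it is elevated.
By R6 (it is elevated, it is classified as G): it satisfies condition Q.
By R2 (it satisfies condition Q, it is tagged B): it has owner permission.

Yes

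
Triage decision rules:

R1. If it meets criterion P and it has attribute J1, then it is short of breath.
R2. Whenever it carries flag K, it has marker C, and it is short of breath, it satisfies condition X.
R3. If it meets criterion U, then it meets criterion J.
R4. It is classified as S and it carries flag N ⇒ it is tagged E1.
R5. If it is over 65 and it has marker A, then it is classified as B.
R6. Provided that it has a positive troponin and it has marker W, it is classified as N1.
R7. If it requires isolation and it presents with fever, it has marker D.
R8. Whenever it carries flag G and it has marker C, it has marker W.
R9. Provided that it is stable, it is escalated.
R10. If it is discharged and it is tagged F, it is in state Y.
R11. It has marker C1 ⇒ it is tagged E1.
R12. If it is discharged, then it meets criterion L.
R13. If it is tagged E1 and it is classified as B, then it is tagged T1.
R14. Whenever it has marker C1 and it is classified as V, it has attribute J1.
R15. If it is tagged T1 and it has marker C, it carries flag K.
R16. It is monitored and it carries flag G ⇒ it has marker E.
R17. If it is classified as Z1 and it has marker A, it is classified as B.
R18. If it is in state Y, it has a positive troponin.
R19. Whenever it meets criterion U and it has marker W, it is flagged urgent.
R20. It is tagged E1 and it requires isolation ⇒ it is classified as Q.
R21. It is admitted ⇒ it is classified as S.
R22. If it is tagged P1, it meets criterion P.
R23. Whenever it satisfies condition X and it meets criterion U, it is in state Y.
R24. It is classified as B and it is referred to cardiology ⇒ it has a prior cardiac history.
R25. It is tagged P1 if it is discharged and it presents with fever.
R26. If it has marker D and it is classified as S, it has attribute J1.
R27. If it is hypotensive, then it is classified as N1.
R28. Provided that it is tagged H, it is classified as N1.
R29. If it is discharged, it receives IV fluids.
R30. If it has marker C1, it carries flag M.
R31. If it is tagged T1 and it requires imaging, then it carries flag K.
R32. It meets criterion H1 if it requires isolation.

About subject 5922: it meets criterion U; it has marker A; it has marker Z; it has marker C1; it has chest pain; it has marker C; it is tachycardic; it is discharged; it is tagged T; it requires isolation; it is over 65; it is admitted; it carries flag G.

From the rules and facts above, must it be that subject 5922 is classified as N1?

Forward chaining from the given facts derives: meets criterion J, is classified as B, has marker W, is tagged E1, meets criterion L, is tagged T1, carries flag K, is flagged urgent, is classified as Q, is classified as S, receives IV fluids, carries flag M, meets criterion H1.
Rules concluding "it is classified as N1": R6 needs "it has a positive troponin"; R27 needs "it is hypotensive"; R28 needs "it is tagged H" — none of these are established.

No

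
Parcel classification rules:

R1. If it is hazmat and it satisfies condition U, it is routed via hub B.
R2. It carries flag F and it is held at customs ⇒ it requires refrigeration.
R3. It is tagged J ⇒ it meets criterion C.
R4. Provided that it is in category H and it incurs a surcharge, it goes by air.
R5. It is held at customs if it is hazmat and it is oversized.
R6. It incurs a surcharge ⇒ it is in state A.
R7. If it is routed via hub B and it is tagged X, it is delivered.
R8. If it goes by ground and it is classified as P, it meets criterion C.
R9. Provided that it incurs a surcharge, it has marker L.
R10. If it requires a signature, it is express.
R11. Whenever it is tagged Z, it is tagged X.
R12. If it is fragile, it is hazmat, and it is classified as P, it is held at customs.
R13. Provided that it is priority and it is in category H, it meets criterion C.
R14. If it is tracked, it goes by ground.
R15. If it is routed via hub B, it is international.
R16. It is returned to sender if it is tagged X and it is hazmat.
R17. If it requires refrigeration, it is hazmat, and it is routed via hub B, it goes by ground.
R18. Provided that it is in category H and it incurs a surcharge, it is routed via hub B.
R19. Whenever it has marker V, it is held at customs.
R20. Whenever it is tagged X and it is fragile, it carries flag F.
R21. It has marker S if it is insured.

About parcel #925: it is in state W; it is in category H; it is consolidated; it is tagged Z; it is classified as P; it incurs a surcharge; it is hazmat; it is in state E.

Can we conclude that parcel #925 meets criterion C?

No

Forward chaining from the given facts derives: goes by air, is in state A, has marker L, is tagged X, is returned to sender, is routed via hub B, is delivered, is international.
Rules concluding "it meets criterion C": R3 needs "it is tagged J"; R8 needs "it goes by ground"; R13 needs "it is priority" — none of these are established.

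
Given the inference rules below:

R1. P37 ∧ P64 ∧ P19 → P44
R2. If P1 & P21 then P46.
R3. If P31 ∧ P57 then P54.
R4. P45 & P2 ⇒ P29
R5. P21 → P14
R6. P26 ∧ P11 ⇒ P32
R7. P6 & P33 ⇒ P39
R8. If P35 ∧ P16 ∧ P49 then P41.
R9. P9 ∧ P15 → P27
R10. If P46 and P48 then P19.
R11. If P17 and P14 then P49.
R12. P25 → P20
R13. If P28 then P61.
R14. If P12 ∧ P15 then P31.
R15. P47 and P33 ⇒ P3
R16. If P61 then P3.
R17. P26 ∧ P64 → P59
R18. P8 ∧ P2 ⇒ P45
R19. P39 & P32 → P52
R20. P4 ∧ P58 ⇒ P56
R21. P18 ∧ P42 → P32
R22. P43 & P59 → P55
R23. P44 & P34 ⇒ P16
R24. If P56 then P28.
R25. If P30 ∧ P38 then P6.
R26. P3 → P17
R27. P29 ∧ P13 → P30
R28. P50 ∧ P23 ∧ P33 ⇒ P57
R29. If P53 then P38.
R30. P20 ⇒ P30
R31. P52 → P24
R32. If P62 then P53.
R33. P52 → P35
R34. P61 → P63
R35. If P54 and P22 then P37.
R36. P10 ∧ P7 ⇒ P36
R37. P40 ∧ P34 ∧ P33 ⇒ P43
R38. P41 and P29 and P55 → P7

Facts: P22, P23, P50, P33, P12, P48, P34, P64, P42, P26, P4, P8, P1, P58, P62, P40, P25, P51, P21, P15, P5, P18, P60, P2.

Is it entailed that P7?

P46  (by R2: P1, P21)
P14  (by R5: P21)
P19  (by R10: P46, P48)
P20  (by R12: P25)
P31  (by R14: P12, P15)
P59  (by R17: P26, P64)
P45  (by R18: P8, P2)
P56  (by R20: P4, P58)
P32  (by R21: P18, P42)
P28  (by R24: P56)
P57  (by R28: P50, P23, P33)
P30  (by R30: P20)
P53  (by R32: P62)
P43  (by R37: P40, P34, P33)
P54  (by R3: P31, P57)
P29  (by R4: P45, P2)
P61  (by R13: P28)
P3  (by R16: P61)
P55  (by R22: P43, P59)
P17  (by R26: P3)
P38  (by R29: P53)
P37  (by R35: P54, P22)
P44  (by R1: P37, P64, P19)
P49  (by R11: P17, P14)
P16  (by R23: P44, P34)
P6  (by R25: P30, P38)
P39  (by R7: P6, P33)
P52  (by R19: P39, P32)
P35  (by R33: P52)
P41  (by R8: P35, P16, P49)
P7  (by R38: P41, P29, P55)

Yes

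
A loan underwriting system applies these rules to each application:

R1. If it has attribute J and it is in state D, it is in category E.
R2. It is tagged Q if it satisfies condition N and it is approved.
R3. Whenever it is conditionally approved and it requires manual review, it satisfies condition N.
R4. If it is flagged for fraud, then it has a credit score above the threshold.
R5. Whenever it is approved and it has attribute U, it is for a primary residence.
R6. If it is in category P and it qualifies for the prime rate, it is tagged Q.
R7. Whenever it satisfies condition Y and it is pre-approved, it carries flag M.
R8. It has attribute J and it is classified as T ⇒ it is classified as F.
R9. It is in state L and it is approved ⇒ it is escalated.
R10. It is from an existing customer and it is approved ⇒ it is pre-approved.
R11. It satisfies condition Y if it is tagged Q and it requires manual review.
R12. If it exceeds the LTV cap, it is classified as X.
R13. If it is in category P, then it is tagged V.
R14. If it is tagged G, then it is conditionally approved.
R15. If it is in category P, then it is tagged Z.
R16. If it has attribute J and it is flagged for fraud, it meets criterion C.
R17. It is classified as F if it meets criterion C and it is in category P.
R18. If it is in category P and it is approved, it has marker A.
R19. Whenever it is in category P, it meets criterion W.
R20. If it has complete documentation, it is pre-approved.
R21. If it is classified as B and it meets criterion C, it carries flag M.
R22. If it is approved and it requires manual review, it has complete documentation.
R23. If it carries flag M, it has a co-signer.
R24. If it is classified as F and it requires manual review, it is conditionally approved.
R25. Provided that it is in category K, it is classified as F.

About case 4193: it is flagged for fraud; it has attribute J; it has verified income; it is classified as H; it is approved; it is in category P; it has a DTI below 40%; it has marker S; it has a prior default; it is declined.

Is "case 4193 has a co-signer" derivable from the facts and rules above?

No

Forward chaining from the given facts derives: has a credit score above the threshold, is tagged V, is tagged Z, meets criterion C, is classified as F, has marker A, meets criterion W.
The only rule concluding "it has a co-signer" is R23, which needs "it carries flag M"; that is never established.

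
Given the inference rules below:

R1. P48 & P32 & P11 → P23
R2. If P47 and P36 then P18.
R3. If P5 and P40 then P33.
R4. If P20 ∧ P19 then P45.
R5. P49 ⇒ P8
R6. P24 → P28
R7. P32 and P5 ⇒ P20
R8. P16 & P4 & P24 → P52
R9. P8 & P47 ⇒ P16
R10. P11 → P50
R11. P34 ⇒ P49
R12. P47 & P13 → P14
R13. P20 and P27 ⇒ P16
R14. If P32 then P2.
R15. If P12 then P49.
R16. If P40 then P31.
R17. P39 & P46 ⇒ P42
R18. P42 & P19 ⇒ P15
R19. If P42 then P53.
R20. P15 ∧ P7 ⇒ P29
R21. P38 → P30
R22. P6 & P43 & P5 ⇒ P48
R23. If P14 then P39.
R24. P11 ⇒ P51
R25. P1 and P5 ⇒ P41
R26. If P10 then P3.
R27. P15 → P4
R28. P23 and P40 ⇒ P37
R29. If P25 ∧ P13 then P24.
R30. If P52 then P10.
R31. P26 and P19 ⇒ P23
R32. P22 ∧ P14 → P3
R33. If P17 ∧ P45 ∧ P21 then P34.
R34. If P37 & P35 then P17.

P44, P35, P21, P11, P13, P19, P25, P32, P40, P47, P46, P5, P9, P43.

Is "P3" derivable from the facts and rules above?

No

Forward chaining from the given facts derives: P33, P20, P50, P14, P2, P31, P39, P51, P24, P45, P28, P42, P15, P53, P4.
Rules concluding P3: R26 needs P10; R32 needs P22 — none of these are established.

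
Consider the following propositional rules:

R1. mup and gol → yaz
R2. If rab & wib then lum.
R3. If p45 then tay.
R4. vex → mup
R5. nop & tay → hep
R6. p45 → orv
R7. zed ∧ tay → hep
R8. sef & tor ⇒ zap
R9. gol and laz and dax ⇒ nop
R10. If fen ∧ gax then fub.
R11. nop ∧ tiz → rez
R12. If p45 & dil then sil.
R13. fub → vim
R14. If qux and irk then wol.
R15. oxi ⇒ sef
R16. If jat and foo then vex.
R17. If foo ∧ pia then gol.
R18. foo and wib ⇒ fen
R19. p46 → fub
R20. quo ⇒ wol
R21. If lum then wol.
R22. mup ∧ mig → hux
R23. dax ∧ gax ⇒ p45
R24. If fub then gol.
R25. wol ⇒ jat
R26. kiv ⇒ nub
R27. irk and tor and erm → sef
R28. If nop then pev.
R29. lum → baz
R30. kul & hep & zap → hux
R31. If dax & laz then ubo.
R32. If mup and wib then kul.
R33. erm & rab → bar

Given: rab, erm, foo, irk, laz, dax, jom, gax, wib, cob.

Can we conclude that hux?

Forward chaining from the given facts derives: lum, fen, wol, p45, jat, baz, ubo, bar, tay, orv, fub, vim, vex, gol, mup, nop, pev, kul, yaz, hep.
Rules concluding hux: R22 needs mig; R30 needs zap — none of these are established.

No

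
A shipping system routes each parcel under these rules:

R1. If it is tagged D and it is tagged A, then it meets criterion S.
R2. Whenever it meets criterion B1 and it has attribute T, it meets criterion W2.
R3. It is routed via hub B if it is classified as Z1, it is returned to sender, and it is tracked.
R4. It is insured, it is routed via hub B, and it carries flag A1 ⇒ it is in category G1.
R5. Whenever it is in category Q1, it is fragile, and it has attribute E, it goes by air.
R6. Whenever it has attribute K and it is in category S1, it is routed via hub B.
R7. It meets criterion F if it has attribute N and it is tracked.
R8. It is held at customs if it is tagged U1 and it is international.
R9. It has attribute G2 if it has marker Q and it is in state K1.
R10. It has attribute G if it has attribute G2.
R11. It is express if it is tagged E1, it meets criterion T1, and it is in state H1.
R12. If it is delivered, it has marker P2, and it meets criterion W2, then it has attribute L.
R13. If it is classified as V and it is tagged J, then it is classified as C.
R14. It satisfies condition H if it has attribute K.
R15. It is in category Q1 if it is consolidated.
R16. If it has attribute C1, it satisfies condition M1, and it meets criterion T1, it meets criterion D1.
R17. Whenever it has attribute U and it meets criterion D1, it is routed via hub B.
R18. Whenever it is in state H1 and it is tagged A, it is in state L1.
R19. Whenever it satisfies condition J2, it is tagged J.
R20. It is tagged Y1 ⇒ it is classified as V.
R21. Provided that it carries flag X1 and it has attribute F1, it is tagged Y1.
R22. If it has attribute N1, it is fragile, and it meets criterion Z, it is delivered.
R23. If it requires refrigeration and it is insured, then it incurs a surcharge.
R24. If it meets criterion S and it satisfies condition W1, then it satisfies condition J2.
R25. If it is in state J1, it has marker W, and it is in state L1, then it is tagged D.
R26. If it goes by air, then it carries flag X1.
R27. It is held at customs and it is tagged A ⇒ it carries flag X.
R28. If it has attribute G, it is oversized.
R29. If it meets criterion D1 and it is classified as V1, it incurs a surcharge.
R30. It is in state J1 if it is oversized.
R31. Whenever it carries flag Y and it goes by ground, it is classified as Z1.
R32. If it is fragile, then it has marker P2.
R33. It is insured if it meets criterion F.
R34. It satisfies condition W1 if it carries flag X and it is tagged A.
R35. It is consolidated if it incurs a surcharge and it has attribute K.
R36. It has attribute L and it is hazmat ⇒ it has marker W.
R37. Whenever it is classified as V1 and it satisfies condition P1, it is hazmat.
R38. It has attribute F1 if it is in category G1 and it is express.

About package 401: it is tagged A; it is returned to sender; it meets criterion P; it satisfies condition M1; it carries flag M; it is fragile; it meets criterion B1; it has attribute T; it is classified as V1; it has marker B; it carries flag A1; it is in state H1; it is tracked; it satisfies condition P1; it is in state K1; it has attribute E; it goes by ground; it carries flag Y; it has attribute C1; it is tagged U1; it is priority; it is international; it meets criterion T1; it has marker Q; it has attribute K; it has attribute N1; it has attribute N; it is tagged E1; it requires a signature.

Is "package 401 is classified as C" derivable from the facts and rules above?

Forward chaining from the given facts derives: meets criterion W2, meets criterion F, is held at customs, has attribute G2, has attribute G, is express, satisfies condition H, meets criterion D1, is in state L1, carries flag X, is oversized, incurs a surcharge, is in state J1, is classified as Z1, has marker P2, is insured, satisfies condition W1, is consolidated, is hazmat, is routed via hub B, is in category G1, is in category Q1, has attribute F1, goes by air, carries flag X1, is tagged Y1, is classified as V.
The only rule concluding "it is classified as C" is R13, which needs "it is tagged J"; that is never established.

No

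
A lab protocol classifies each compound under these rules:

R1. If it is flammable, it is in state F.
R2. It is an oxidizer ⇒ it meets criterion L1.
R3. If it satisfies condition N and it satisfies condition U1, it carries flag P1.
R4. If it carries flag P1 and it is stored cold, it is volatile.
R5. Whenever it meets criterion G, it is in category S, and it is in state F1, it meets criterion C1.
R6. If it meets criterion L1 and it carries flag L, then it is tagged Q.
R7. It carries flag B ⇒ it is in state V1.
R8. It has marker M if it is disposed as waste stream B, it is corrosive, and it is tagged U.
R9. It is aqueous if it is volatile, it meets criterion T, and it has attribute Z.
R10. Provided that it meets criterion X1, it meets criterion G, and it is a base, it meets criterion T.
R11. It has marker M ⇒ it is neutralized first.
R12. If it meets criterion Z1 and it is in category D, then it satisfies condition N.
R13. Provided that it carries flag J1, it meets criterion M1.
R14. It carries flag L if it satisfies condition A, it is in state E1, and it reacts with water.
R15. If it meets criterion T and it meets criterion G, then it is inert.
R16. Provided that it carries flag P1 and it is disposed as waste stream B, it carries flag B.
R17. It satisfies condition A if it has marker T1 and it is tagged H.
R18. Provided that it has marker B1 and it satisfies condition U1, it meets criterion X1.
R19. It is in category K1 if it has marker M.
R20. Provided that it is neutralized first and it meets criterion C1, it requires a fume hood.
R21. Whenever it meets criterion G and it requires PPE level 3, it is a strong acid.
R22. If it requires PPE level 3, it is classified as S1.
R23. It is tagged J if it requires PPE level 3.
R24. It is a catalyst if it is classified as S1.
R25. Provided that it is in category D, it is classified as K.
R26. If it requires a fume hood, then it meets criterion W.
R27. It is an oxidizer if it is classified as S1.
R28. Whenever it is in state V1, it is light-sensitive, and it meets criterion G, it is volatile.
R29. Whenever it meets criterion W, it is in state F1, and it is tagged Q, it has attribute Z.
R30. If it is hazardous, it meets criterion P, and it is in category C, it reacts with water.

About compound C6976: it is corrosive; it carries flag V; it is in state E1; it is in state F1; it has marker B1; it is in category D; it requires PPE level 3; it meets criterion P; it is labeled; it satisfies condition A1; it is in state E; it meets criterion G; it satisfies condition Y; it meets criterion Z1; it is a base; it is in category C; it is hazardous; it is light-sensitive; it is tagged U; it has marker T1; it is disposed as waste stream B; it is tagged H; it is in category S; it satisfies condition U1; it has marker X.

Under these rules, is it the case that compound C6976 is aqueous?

By R5 (it meets criterion G, it is in category S, it is in state F1): it meets criterion C1.
By R8 (it is disposed as waste stream B, it is corrosive, it is tagged U): it has marker M.
By R11 (it has marker M): it is neutralized first.
By R12 (it meets criterion Z1, it is in category D): it satisfies condition N.
By R17 (it has marker T1, it is tagged H): it satisfies condition A.
By R18 (it has marker B1, it satisfies condition U1): it meets criterion X1.
By R20 (it is neutralized first, it meets criterion C1): it requires a fume hood.
By R22 (it requires PPE level 3): it is classified as S1.
By R26 (it requires a fume hood): it meets criterion W.
By R27 (it is classified as S1): it is an oxidizer.
By R30 (it is hazardous, it meets criterion P, it is in category C): it reacts with water.
By R2 (it is an oxidizer): it meets criterion L1.
By R3 (it satisfies condition N, it satisfies condition U1): it carries flag P1.
By R10 (it meets criterion X1, it meets criterion G, it is a base): it meets criterion T.
By R14 (it satisfies condition A, it is in state E1, it reacts with water): it carries flag L.
By R16 (it carries flag P1, it is disposed as waste stream B): it carries flag B.
By R6 (it meets criterion L1, it carries flag L): it is tagged Q.
By R7 (it carries flag B): it is in state V1.
By R28 (it is in state V1, it is light-sensitive, it meets criterion G): it is volatile.
By R29 (it meets criterion W, it is in state F1, it is tagged Q): it has attribute Z.
By R9 (it is volatile, it meets criterion T, it has attribute Z): it is aqueous.

Yes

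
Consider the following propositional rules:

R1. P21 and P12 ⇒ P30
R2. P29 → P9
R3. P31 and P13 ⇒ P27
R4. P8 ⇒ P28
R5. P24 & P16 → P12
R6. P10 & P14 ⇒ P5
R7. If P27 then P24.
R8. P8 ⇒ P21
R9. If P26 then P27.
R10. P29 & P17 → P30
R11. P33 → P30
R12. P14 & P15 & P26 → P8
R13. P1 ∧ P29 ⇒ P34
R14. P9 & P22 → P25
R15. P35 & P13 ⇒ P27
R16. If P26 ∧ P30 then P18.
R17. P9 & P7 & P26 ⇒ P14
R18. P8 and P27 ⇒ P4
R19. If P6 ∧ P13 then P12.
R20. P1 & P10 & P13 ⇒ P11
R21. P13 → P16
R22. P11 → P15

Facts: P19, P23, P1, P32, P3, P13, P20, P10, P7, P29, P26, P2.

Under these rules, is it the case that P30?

P9  (by R2: P29)
P27  (by R9: P26)
P14  (by R17: P9, P7, P26)
P11  (by R20: P1, P10, P13)
P16  (by R21: P13)
P15  (by R22: P11)
P24  (by R7: P27)
P8  (by R12: P14, P15, P26)
P12  (by R5: P24, P16)
P21  (by R8: P8)
P30  (by R1: P21, P12)

Yes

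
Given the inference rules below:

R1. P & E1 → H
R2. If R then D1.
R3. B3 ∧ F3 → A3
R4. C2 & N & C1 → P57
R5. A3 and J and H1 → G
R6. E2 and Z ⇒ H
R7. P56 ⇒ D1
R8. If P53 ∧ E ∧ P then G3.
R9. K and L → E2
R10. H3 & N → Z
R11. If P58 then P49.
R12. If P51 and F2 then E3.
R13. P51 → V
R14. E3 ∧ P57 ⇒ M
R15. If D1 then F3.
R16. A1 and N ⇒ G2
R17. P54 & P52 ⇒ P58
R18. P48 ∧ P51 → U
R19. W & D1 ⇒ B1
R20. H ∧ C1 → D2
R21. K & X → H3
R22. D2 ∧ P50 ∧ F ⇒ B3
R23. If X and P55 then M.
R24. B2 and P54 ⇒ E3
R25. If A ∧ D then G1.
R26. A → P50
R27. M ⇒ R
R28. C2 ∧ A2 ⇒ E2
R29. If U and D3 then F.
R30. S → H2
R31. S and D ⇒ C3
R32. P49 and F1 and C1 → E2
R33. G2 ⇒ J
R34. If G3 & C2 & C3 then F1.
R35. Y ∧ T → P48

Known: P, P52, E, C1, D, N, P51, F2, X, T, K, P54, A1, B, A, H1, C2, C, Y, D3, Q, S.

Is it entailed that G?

Forward chaining from the given facts derives: P57, E3, V, M, G2, P58, H3, G1, P50, R, H2, C3, J, P48, D1, Z, P49, F3, U, F.
The only rule concluding G is R5, which needs A3; that is never established.

No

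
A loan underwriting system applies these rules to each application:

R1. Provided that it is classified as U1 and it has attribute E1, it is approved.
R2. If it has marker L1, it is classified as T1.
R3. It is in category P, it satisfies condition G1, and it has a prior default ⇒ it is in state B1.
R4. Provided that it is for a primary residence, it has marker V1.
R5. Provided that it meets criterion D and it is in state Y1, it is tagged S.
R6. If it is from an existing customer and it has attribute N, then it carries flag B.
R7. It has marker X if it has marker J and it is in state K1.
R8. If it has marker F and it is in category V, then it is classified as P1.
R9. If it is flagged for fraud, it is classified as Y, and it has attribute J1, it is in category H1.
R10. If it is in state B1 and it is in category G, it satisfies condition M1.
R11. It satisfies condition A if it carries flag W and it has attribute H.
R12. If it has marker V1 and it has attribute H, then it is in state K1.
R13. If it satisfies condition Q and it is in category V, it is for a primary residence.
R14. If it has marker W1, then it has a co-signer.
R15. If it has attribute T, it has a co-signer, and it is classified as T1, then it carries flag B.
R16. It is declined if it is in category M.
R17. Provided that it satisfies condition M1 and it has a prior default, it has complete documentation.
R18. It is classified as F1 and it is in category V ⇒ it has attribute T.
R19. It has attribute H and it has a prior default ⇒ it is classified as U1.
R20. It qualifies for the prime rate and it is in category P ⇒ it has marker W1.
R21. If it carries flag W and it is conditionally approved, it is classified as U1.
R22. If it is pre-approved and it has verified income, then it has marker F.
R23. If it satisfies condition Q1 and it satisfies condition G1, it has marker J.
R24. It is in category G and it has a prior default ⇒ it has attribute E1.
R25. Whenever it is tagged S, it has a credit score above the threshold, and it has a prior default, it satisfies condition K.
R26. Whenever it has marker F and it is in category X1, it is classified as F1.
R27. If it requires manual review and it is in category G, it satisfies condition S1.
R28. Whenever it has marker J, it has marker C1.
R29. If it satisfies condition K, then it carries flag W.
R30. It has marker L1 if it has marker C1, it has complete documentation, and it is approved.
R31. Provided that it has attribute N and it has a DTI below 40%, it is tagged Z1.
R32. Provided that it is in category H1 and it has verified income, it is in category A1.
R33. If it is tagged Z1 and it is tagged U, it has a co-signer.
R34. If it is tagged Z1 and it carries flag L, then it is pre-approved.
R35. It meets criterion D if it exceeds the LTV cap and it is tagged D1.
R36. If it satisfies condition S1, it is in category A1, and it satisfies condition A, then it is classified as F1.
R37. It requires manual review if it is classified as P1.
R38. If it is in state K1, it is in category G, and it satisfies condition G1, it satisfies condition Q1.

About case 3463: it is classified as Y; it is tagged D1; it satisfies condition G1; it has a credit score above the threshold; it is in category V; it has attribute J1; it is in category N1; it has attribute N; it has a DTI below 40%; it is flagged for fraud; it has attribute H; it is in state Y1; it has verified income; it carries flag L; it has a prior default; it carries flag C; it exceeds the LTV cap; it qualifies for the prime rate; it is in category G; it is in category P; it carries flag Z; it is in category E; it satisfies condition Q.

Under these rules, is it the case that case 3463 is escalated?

Forward chaining from the given facts derives: is in state B1, is in category H1, satisfies condition M1, is for a primary residence, has complete documentation, is classified as U1, has marker W1, has attribute E1, is tagged Z1, is in category A1, is pre-approved, meets criterion D, is approved, has marker V1, is tagged S, is in state K1, has a co-signer, has marker F, satisfies condition K, carries flag W, satisfies condition Q1, is classified as P1, satisfies condition A, has marker J, has marker C1, has marker L1, requires manual review, is classified as T1, has marker X, satisfies condition S1, is classified as F1, has attribute T, carries flag B.
No rule has "it is escalated" as its conclusion, and it is not among the given facts.

No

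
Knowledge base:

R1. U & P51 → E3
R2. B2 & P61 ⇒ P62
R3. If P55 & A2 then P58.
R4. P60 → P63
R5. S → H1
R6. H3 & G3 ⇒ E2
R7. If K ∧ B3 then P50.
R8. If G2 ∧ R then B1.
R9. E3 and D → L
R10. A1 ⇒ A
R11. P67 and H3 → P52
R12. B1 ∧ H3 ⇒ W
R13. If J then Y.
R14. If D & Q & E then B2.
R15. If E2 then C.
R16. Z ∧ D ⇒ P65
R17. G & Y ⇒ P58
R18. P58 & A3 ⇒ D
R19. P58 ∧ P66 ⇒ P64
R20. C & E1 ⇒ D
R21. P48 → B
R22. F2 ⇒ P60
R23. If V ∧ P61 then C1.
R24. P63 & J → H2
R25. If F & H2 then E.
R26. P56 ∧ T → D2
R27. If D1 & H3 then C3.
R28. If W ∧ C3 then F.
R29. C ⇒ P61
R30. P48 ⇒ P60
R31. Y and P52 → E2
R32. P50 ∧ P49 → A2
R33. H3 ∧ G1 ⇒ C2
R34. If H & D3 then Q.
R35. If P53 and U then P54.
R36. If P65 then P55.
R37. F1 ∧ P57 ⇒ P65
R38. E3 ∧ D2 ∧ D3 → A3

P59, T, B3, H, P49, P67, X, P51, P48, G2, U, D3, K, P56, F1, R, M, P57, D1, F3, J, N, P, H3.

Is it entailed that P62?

E3  (by R1: U, P51)
P50  (by R7: K, B3)
B1  (by R8: G2, R)
P52  (by R11: P67, H3)
W  (by R12: B1, H3)
Y  (by R13: J)
D2  (by R26: P56, T)
C3  (by R27: D1, H3)
F  (by R28: W, C3)
P60  (by R30: P48)
E2  (by R31: Y, P52)
A2  (by R32: P50, P49)
Q  (by R34: H, D3)
P65  (by R37: F1, P57)
A3  (by R38: E3, D2, D3)
P63  (by R4: P60)
C  (by R15: E2)
H2  (by R24: P63, J)
E  (by R25: F, H2)
P61  (by R29: C)
P55  (by R36: P65)
P58  (by R3: P55, A2)
D  (by R18: P58, A3)
B2  (by R14: D, Q, E)
P62  (by R2: B2, P61)

Yes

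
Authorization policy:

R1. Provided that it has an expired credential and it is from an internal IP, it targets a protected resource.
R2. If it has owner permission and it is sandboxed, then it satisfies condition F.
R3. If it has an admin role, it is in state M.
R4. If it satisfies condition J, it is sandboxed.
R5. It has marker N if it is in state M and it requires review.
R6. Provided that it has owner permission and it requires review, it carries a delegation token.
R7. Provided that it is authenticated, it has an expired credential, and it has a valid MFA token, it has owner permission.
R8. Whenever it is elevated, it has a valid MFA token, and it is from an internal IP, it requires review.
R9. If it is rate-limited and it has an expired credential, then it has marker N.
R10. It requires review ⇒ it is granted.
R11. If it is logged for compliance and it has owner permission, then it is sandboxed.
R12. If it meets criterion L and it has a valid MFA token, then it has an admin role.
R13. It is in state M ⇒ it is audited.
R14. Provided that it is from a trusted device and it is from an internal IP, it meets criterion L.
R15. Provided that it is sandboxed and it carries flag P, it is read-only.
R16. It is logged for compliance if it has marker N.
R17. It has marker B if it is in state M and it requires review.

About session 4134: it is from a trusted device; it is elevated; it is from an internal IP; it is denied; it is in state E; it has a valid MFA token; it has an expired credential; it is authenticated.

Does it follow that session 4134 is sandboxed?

By R7 (it is authenticated, it has an expired credential, it has a valid MFA token): it has owner permission.
By R8 (it is elevated, it has a valid MFA token, it is from an internal IP): it requires review.
By R14 (it is from a trusted device, it is from an internal IP): it meets criterion L.
By R12 (it meets criterion L, it has a valid MFA token): it has an admin role.
By R3 (it has an admin role): it is in state M.
By R5 (it is in state M, it requires review): it has marker N.
By R16 (it has marker N): it is logged for compliance.
By R11 (it is logged for compliance, it has owner permission): it is sandboxed.

Yes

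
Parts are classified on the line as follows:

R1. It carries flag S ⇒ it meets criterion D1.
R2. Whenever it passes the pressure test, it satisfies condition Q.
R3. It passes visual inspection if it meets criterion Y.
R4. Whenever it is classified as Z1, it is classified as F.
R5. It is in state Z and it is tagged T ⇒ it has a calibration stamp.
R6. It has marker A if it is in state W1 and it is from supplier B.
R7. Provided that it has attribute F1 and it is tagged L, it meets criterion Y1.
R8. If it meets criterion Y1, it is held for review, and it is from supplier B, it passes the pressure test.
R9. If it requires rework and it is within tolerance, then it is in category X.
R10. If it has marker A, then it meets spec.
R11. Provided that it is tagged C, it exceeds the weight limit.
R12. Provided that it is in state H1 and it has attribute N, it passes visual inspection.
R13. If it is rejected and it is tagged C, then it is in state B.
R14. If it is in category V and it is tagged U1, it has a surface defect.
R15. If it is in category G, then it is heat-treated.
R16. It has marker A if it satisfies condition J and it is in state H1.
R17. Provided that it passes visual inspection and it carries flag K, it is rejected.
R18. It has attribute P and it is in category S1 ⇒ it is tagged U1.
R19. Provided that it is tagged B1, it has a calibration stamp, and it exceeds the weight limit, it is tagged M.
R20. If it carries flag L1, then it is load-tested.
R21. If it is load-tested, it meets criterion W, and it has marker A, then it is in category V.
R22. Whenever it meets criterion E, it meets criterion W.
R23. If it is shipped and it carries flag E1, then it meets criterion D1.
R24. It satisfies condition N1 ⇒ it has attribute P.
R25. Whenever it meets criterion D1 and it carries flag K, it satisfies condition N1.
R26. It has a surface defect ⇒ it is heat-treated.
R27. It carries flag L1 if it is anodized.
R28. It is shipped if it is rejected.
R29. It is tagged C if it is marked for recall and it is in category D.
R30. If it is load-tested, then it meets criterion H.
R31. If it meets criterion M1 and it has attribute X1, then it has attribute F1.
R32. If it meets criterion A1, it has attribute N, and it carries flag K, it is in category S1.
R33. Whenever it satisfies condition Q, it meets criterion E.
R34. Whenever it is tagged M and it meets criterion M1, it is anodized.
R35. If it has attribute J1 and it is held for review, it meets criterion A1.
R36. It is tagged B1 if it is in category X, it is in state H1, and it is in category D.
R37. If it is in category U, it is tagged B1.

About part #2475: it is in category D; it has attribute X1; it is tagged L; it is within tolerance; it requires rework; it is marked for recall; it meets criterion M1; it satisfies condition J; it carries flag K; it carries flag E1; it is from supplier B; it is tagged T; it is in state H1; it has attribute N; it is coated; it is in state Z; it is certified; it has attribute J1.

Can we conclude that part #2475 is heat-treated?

Forward chaining from the given facts derives: has a calibration stamp, is in category X, passes visual inspection, has marker A, is rejected, is shipped, is tagged C, has attribute F1, is tagged B1, meets criterion Y1, meets spec, exceeds the weight limit, is in state B, is tagged M, meets criterion D1, satisfies condition N1, is anodized, has attribute P, carries flag L1, is load-tested, meets criterion H.
Rules concluding "it is heat-treated": R15 needs "it is in category G"; R26 needs "it has a surface defect" — none of these are established.

No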